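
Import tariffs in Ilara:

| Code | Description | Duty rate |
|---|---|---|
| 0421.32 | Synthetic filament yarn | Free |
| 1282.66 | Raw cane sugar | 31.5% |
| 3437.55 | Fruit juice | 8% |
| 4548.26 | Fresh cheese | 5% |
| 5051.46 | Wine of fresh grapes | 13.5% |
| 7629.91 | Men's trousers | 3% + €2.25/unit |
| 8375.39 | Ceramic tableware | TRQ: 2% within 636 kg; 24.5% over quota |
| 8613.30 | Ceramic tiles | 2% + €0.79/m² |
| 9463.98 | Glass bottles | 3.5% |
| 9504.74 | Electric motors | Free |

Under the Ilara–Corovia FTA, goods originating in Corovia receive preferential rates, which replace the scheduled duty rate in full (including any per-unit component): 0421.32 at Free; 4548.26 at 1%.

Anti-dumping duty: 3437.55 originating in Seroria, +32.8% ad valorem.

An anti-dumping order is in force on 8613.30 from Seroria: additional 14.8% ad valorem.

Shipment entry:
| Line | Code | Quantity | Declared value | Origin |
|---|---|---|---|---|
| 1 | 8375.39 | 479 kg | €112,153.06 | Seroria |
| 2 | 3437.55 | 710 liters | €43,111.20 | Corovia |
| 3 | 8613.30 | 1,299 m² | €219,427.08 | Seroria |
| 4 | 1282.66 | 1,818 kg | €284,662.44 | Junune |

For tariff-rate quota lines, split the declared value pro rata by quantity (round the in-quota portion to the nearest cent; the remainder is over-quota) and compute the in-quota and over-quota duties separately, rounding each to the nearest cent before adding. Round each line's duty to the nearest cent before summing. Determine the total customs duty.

€133,250.59

Line 1 (8375.39, Seroria, 479 kg, €112,153.06):
Code 8375.39 is under a tariff-rate quota (threshold 636 kg). Quantity 479 kg is within the quota, so the in-quota rate 2% applies to the full value.
Duty = €112,153.06 × 2% = €2,243.06.
Line 2 (3437.55, Corovia, 710 liters, €43,111.20):
Base rate for 3437.55 is 8%.
Origin Corovia is the FTA partner but 3437.55 is not on the preference list; base rate stands.
The additional-duty order on 3437.55 targets Seroria, not Corovia; it does not apply.
Duty = €43,111.20 × 8% = €3,448.90.
Line 3 (8613.30, Seroria, 1,299 m², €219,427.08):
Base rate for 8613.30 is 2% + €0.79/m².
Additional duty on 8613.30 from Seroria: +14.8%. Applied ad valorem rate: 2% + 14.8% = 16.8%.
Duty = €219,427.08 × 16.8% + 1,299 × €0.79 = €37,889.96.
Line 4 (1282.66, Junune, 1,818 kg, €284,662.44):
Base rate for 1282.66 is 31.5%.
Duty = €284,662.44 × 31.5% = €89,668.67.
Total = €2,243.06 + €3,448.90 + €37,889.96 + €89,668.67 = €133,250.59.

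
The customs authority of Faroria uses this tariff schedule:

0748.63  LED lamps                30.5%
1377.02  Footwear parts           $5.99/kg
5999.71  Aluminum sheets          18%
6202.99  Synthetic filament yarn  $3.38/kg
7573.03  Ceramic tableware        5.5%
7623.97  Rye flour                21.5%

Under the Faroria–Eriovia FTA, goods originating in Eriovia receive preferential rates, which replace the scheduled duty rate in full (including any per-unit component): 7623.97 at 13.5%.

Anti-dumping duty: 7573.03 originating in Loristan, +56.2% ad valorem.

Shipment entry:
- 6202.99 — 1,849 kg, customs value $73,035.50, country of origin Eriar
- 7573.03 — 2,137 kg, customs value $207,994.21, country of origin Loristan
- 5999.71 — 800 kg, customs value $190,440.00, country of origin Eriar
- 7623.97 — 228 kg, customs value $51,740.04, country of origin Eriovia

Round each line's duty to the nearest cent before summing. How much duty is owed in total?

$175,846.16

Line 1 (6202.99, Eriar, 1,849 kg, $73,035.50):
Base rate for 6202.99 is $3.38/kg.
Duty = 1,849 × $3.38 = $6,249.62.
Line 2 (7573.03, Loristan, 2,137 kg, $207,994.21):
Base rate for 7573.03 is 5.5%.
Additional duty on 7573.03 from Loristan: +56.2%. Applied ad valorem rate: 5.5% + 56.2% = 61.7%.
Duty = $207,994.21 × 61.7% = $128,332.43.
Line 3 (5999.71, Eriar, 800 kg, $190,440.00):
Base rate for 5999.71 is 18%.
Duty = $190,440.00 × 18% = $34,279.20.
Line 4 (7623.97, Eriovia, 228 kg, $51,740.04):
Base rate for 7623.97 is 21.5%.
Origin Eriovia qualifies under the Faroria–Eriovia agreement and 7623.97 is covered: preferential rate 13.5% applies instead.
Duty = $51,740.04 × 13.5% = $6,984.91.
Total = $6,249.62 + $128,332.43 + $34,279.20 + $6,984.91 = $175,846.16.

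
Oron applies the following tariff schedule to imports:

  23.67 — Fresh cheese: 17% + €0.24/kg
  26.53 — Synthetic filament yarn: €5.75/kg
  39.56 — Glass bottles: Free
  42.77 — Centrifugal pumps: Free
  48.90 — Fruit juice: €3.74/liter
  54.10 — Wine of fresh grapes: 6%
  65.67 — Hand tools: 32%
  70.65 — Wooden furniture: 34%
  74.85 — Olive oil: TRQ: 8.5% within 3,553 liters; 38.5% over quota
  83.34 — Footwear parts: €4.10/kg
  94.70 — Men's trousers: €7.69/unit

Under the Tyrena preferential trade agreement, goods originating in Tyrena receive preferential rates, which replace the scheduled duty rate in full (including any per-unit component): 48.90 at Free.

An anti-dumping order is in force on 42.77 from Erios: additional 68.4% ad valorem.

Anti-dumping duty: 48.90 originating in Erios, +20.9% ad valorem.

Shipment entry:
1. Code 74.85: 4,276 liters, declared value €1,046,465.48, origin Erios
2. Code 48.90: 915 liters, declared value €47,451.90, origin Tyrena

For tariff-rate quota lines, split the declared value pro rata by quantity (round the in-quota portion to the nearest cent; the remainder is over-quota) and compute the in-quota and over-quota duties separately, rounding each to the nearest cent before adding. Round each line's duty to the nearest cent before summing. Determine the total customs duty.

Line 1 (74.85, Erios, 4,276 liters, €1,046,465.48):
Code 74.85 is under a tariff-rate quota (threshold 3,553 liters). In-quota: 3,553 liters at 8.5%; over-quota: 723 liters at 38.5%.
Pro-rata value split: in-quota = €1,046,465.48 × 3,553/4,276 = €869,525.69; over-quota = €1,046,465.48 − €869,525.69 = €176,939.79.
In-quota duty = €869,525.69 × 8.5% = €73,909.68. Over-quota duty = €176,939.79 × 38.5% = €68,121.82.
Line duty = €73,909.68 + €68,121.82 = €142,031.50.
Line 2 (48.90, Tyrena, 915 liters, €47,451.90):
Base rate for 48.90 is €3.74/liter.
Origin Tyrena qualifies under the Oron–Tyrena agreement and 48.90 is covered: preferential rate Free applies instead.
The additional-duty order on 48.90 targets Erios, not Tyrena; it does not apply.
Duty = €47,451.90 × 0% = €0.00.
Total = €142,031.50 + €0.00 = €142,031.50.

€142,031.50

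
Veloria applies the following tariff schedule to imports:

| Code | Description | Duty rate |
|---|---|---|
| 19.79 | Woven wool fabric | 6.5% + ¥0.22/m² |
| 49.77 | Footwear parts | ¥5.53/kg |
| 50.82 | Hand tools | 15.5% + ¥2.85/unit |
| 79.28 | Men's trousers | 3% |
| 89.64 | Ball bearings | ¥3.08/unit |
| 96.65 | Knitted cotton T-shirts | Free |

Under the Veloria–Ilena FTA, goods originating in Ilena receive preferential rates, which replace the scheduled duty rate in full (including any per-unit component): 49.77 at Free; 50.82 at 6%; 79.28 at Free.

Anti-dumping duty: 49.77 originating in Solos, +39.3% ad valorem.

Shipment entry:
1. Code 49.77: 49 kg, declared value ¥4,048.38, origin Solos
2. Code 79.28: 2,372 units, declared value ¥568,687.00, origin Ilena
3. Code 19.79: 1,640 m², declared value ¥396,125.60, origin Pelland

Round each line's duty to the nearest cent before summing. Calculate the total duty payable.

¥27,970.94

Line 1 (49.77, Solos, 49 kg, ¥4,048.38):
Base rate for 49.77 is ¥5.53/kg.
49.77 has an FTA preferential rate, but origin Solos is not Ilena; base rate stands.
Additional duty on 49.77 from Solos: +39.3% ad valorem. Applied ad valorem rate = 39.3%.
Duty = ¥4,048.38 × 39.3% + 49 × ¥5.53 = ¥1,861.98.
Line 2 (79.28, Ilena, 2,372 units, ¥568,687.00):
Base rate for 79.28 is 3%.
Origin Ilena qualifies under the Veloria–Ilena agreement and 79.28 is covered: preferential rate Free applies instead.
Duty = ¥568,687.00 × 0% = ¥0.00.
Line 3 (19.79, Pelland, 1,640 m², ¥396,125.60):
Base rate for 19.79 is 6.5% + ¥0.22/m².
Duty = ¥396,125.60 × 6.5% + 1,640 × ¥0.22 = ¥26,108.96.
Total = ¥1,861.98 + ¥0.00 + ¥26,108.96 = ¥27,970.94.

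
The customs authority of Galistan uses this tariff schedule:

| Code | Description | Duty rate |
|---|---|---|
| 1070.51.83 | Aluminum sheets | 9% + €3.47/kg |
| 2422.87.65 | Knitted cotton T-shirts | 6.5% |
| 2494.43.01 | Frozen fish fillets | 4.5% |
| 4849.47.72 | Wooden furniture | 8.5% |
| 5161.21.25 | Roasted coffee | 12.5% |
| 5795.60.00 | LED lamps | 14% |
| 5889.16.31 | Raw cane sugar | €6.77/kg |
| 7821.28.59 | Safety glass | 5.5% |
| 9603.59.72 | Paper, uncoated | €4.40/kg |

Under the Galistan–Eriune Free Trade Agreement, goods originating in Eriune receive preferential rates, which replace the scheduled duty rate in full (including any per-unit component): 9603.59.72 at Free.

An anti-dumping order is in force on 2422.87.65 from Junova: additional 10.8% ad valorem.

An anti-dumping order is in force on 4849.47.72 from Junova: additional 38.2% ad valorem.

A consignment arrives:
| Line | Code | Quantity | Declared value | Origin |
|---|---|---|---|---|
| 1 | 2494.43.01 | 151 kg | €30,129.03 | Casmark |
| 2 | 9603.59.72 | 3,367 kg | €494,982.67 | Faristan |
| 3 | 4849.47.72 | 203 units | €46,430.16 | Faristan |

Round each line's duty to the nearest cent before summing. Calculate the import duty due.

€20,117.17

Line 1 (2494.43.01, Casmark, 151 kg, €30,129.03):
Base rate for 2494.43.01 is 4.5%.
Duty = €30,129.03 × 4.5% = €1,355.81.
Line 2 (9603.59.72, Faristan, 3,367 kg, €494,982.67):
Base rate for 9603.59.72 is €4.40/kg.
9603.59.72 has an FTA preferential rate, but origin Faristan is not Eriune; base rate stands.
Duty = 3,367 × €4.40 = €14,814.80.
Line 3 (4849.47.72, Faristan, 203 units, €46,430.16):
Base rate for 4849.47.72 is 8.5%.
The additional-duty order on 4849.47.72 targets Junova, not Faristan; it does not apply.
Duty = €46,430.16 × 8.5% = €3,946.56.
Total = €1,355.81 + €14,814.80 + €3,946.56 = €20,117.17.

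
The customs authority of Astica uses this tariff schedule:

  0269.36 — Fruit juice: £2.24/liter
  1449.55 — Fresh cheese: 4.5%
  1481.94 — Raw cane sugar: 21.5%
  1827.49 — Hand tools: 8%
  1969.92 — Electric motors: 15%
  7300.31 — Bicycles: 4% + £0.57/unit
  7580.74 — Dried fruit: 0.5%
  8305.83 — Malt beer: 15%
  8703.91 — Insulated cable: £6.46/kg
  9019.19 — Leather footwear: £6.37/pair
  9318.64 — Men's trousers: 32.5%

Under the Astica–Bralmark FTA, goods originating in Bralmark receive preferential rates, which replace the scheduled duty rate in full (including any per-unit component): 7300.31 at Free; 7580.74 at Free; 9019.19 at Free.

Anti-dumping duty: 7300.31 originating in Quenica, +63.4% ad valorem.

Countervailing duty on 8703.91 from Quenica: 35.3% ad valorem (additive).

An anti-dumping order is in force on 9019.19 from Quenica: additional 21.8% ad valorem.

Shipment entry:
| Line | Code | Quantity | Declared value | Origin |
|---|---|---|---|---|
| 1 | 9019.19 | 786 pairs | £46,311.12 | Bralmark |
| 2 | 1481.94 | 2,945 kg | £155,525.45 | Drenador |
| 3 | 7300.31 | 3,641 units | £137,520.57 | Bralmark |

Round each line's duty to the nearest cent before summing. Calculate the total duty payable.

Line 1 (9019.19, Bralmark, 786 pairs, £46,311.12):
Base rate for 9019.19 is £6.37/pair.
Origin Bralmark qualifies under the Astica–Bralmark agreement and 9019.19 is covered: preferential rate Free applies instead.
The additional-duty order on 9019.19 targets Quenica, not Bralmark; it does not apply.
Duty = £46,311.12 × 0% = £0.00.
Line 2 (1481.94, Drenador, 2,945 kg, £155,525.45):
Base rate for 1481.94 is 21.5%.
Duty = £155,525.45 × 21.5% = £33,437.97.
Line 3 (7300.31, Bralmark, 3,641 units, £137,520.57):
Base rate for 7300.31 is 4% + £0.57/unit.
Origin Bralmark qualifies under the Astica–Bralmark agreement and 7300.31 is covered: preferential rate Free applies instead.
The additional-duty order on 7300.31 targets Quenica, not Bralmark; it does not apply.
Duty = £137,520.57 × 0% = £0.00.
Total = £0.00 + £33,437.97 + £0.00 = £33,437.97.

£33,437.97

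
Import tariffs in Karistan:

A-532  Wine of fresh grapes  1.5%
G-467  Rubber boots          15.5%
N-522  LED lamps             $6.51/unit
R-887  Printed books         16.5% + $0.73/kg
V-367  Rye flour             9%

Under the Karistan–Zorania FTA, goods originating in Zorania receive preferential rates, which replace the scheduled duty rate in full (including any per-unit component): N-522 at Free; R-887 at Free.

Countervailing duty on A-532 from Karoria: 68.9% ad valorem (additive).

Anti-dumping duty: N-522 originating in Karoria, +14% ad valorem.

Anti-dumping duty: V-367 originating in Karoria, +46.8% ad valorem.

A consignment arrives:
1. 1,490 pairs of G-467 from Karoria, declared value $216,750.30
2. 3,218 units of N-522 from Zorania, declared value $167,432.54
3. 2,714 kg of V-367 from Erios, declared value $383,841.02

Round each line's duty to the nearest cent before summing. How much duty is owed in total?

$68,141.99

Line 1 (G-467, Karoria, 1,490 pairs, $216,750.30):
Base rate for G-467 is 15.5%.
Duty = $216,750.30 × 15.5% = $33,596.30.
Line 2 (N-522, Zorania, 3,218 units, $167,432.54):
Base rate for N-522 is $6.51/unit.
Origin Zorania qualifies under the Karistan–Zorania agreement and N-522 is covered: preferential rate Free applies instead.
The additional-duty order on N-522 targets Karoria, not Zorania; it does not apply.
Duty = $167,432.54 × 0% = $0.00.
Line 3 (V-367, Erios, 2,714 kg, $383,841.02):
Base rate for V-367 is 9%.
The additional-duty order on V-367 targets Karoria, not Erios; it does not apply.
Duty = $383,841.02 × 9% = $34,545.69.
Total = $33,596.30 + $0.00 + $34,545.69 = $68,141.99.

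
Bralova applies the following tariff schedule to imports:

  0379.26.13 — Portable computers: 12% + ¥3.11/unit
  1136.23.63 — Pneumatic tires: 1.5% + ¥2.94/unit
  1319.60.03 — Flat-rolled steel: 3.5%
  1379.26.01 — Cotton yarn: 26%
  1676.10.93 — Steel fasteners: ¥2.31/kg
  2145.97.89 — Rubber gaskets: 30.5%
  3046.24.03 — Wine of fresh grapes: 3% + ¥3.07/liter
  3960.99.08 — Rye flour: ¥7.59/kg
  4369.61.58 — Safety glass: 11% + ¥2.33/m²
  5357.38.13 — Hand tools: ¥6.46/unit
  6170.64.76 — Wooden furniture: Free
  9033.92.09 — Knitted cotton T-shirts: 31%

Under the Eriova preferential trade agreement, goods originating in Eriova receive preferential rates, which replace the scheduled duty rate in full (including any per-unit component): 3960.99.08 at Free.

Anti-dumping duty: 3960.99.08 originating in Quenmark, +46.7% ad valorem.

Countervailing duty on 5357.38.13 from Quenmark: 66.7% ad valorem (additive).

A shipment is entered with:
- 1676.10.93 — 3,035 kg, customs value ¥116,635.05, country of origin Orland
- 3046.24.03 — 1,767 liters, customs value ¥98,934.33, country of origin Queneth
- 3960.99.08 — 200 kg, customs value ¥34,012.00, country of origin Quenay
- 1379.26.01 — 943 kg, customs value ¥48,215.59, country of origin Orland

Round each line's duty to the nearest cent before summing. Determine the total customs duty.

¥29,457.62

Line 1 (1676.10.93, Orland, 3,035 kg, ¥116,635.05):
Base rate for 1676.10.93 is ¥2.31/kg.
Duty = 3,035 × ¥2.31 = ¥7,010.85.
Line 2 (3046.24.03, Queneth, 1,767 liters, ¥98,934.33):
Base rate for 3046.24.03 is 3% + ¥3.07/liter.
Duty = ¥98,934.33 × 3% + 1,767 × ¥3.07 = ¥8,392.72.
Line 3 (3960.99.08, Quenay, 200 kg, ¥34,012.00):
Base rate for 3960.99.08 is ¥7.59/kg.
3960.99.08 has an FTA preferential rate, but origin Quenay is not Eriova; base rate stands.
The additional-duty order on 3960.99.08 targets Quenmark, not Quenay; it does not apply.
Duty = 200 × ¥7.59 = ¥1,518.00.
Line 4 (1379.26.01, Orland, 943 kg, ¥48,215.59):
Base rate for 1379.26.01 is 26%.
Duty = ¥48,215.59 × 26% = ¥12,536.05.
Total = ¥7,010.85 + ¥8,392.72 + ¥1,518.00 + ¥12,536.05 = ¥29,457.62.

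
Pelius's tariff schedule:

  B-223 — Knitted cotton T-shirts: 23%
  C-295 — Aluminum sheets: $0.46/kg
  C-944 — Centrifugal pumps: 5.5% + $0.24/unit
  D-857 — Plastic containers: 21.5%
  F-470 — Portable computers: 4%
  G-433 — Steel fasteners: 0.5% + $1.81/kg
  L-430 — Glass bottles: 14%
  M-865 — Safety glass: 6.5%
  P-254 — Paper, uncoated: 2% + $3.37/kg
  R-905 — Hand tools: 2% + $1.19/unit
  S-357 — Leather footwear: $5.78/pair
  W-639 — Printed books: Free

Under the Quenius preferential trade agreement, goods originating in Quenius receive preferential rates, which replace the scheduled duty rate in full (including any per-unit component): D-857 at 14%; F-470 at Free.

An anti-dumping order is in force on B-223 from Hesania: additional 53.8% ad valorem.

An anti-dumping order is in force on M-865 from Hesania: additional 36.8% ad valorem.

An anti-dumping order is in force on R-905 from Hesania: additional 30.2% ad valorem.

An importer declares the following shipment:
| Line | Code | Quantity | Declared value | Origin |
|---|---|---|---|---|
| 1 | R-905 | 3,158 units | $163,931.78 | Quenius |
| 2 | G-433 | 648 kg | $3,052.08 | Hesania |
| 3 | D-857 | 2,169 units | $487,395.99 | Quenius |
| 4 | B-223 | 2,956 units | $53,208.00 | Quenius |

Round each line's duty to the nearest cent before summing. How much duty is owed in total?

Line 1 (R-905, Quenius, 3,158 units, $163,931.78):
Base rate for R-905 is 2% + $1.19/unit.
Origin Quenius is the FTA partner but R-905 is not on the preference list; base rate stands.
The additional-duty order on R-905 targets Hesania, not Quenius; it does not apply.
Duty = $163,931.78 × 2% + 3,158 × $1.19 = $7,036.66.
Line 2 (G-433, Hesania, 648 kg, $3,052.08):
Base rate for G-433 is 0.5% + $1.81/kg.
Duty = $3,052.08 × 0.5% + 648 × $1.81 = $1,188.14.
Line 3 (D-857, Quenius, 2,169 units, $487,395.99):
Base rate for D-857 is 21.5%.
Origin Quenius qualifies under the Pelius–Quenius agreement and D-857 is covered: preferential rate 14% applies instead.
Duty = $487,395.99 × 14% = $68,235.44.
Line 4 (B-223, Quenius, 2,956 units, $53,208.00):
Base rate for B-223 is 23%.
Origin Quenius is the FTA partner but B-223 is not on the preference list; base rate stands.
The additional-duty order on B-223 targets Hesania, not Quenius; it does not apply.
Duty = $53,208.00 × 23% = $12,237.84.
Total = $7,036.66 + $1,188.14 + $68,235.44 + $12,237.84 = $88,698.08.

$88,698.08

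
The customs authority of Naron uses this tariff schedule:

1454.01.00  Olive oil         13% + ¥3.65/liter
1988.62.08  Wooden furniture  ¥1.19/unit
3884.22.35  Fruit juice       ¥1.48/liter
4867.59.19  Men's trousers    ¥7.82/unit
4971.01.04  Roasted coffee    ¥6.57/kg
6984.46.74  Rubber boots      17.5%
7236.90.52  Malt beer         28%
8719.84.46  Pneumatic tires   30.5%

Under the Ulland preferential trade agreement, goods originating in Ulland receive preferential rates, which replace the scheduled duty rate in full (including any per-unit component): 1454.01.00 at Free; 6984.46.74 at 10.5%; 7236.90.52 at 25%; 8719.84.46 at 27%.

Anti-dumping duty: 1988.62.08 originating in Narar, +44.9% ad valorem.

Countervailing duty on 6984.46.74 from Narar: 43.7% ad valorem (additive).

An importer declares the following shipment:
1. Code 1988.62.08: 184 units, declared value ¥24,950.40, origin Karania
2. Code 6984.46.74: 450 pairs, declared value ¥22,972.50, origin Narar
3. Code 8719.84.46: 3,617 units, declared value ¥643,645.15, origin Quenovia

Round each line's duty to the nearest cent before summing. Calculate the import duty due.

Line 1 (1988.62.08, Karania, 184 units, ¥24,950.40):
Base rate for 1988.62.08 is ¥1.19/unit.
The additional-duty order on 1988.62.08 targets Narar, not Karania; it does not apply.
Duty = 184 × ¥1.19 = ¥218.96.
Line 2 (6984.46.74, Narar, 450 pairs, ¥22,972.50):
Base rate for 6984.46.74 is 17.5%.
6984.46.74 has an FTA preferential rate, but origin Narar is not Ulland; base rate stands.
Additional duty on 6984.46.74 from Narar: +43.7%. Applied ad valorem rate: 17.5% + 43.7% = 61.2%.
Duty = ¥22,972.50 × 61.2% = ¥14,059.17.
Line 3 (8719.84.46, Quenovia, 3,617 units, ¥643,645.15):
Base rate for 8719.84.46 is 30.5%.
8719.84.46 has an FTA preferential rate, but origin Quenovia is not Ulland; base rate stands.
Duty = ¥643,645.15 × 30.5% = ¥196,311.77.
Total = ¥218.96 + ¥14,059.17 + ¥196,311.77 = ¥210,589.90.

¥210,589.90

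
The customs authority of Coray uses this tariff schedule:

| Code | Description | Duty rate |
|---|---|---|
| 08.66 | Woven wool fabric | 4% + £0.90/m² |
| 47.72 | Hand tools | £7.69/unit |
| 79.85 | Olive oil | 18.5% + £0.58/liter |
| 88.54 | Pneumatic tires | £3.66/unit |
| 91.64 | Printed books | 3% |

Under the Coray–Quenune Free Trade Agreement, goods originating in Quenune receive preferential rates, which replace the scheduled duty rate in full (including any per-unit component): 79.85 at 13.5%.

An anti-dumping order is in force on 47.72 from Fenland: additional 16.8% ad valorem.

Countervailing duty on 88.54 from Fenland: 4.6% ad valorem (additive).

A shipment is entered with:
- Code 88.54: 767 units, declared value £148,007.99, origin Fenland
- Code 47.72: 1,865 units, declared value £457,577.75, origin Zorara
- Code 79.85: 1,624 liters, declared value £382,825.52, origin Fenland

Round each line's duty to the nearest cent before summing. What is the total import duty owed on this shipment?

Line 1 (88.54, Fenland, 767 units, £148,007.99):
Base rate for 88.54 is £3.66/unit.
Additional duty on 88.54 from Fenland: +4.6% ad valorem. Applied ad valorem rate = 4.6%.
Duty = £148,007.99 × 4.6% + 767 × £3.66 = £9,615.59.
Line 2 (47.72, Zorara, 1,865 units, £457,577.75):
Base rate for 47.72 is £7.69/unit.
The additional-duty order on 47.72 targets Fenland, not Zorara; it does not apply.
Duty = 1,865 × £7.69 = £14,341.85.
Line 3 (79.85, Fenland, 1,624 liters, £382,825.52):
Base rate for 79.85 is 18.5% + £0.58/liter.
79.85 has an FTA preferential rate, but origin Fenland is not Quenune; base rate stands.
Duty = £382,825.52 × 18.5% + 1,624 × £0.58 = £71,764.64.
Total = £9,615.59 + £14,341.85 + £71,764.64 = £95,722.08.

£95,722.08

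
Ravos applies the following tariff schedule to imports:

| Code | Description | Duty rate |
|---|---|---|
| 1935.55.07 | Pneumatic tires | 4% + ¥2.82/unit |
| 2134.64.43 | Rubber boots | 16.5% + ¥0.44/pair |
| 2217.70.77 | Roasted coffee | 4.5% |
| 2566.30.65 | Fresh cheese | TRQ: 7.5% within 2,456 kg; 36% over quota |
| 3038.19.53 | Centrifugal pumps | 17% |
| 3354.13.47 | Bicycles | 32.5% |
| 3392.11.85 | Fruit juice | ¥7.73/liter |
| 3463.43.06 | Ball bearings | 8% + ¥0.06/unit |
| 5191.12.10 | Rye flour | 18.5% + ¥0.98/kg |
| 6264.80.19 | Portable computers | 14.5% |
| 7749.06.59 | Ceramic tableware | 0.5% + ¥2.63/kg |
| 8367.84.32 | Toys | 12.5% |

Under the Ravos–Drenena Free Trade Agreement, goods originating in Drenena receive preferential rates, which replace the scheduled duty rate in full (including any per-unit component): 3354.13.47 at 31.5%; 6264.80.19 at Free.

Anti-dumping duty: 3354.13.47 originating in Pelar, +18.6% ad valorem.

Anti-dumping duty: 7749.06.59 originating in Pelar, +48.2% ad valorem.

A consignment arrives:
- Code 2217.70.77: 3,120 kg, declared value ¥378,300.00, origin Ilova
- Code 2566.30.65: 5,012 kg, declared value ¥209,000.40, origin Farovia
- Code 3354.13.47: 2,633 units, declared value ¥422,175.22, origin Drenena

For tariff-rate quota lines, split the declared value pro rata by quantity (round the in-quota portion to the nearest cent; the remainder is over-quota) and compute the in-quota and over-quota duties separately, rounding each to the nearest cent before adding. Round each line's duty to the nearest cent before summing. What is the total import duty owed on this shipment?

¥196,060.50

Line 1 (2217.70.77, Ilova, 3,120 kg, ¥378,300.00):
Base rate for 2217.70.77 is 4.5%.
Duty = ¥378,300.00 × 4.5% = ¥17,023.50.
Line 2 (2566.30.65, Farovia, 5,012 kg, ¥209,000.40):
Code 2566.30.65 is under a tariff-rate quota (threshold 2,456 kg). In-quota: 2,456 kg at 7.5%; over-quota: 2,556 kg at 36%.
Pro-rata value split: in-quota = ¥209,000.40 × 2,456/5,012 = ¥102,415.20; over-quota = ¥209,000.40 − ¥102,415.20 = ¥106,585.20.
In-quota duty = ¥102,415.20 × 7.5% = ¥7,681.14. Over-quota duty = ¥106,585.20 × 36% = ¥38,370.67.
Line duty = ¥7,681.14 + ¥38,370.67 = ¥46,051.81.
Line 3 (3354.13.47, Drenena, 2,633 units, ¥422,175.22):
Base rate for 3354.13.47 is 32.5%.
Origin Drenena qualifies under the Ravos–Drenena agreement and 3354.13.47 is covered: preferential rate 31.5% applies instead.
The additional-duty order on 3354.13.47 targets Pelar, not Drenena; it does not apply.
Duty = ¥422,175.22 × 31.5% = ¥132,985.19.
Total = ¥17,023.50 + ¥46,051.81 + ¥132,985.19 = ¥196,060.50.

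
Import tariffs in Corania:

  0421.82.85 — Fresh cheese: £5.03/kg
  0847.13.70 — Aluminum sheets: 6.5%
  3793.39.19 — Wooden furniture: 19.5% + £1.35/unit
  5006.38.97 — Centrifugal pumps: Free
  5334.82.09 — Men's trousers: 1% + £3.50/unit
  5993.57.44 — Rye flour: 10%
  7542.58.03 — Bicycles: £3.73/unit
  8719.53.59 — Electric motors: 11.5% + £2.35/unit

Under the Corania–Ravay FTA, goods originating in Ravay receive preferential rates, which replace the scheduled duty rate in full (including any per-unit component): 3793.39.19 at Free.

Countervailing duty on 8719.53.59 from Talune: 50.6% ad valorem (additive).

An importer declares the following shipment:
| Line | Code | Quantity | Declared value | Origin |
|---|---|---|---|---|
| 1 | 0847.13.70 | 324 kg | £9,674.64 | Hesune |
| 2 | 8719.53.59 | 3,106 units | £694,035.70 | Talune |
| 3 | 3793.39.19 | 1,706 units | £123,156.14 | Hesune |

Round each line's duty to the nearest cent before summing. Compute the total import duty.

Line 1 (0847.13.70, Hesune, 324 kg, £9,674.64):
Base rate for 0847.13.70 is 6.5%.
Duty = £9,674.64 × 6.5% = £628.85.
Line 2 (8719.53.59, Talune, 3,106 units, £694,035.70):
Base rate for 8719.53.59 is 11.5% + £2.35/unit.
Additional duty on 8719.53.59 from Talune: +50.6%. Applied ad valorem rate: 11.5% + 50.6% = 62.1%.
Duty = £694,035.70 × 62.1% + 3,106 × £2.35 = £438,295.27.
Line 3 (3793.39.19, Hesune, 1,706 units, £123,156.14):
Base rate for 3793.39.19 is 19.5% + £1.35/unit.
3793.39.19 has an FTA preferential rate, but origin Hesune is not Ravay; base rate stands.
Duty = £123,156.14 × 19.5% + 1,706 × £1.35 = £26,318.55.
Total = £628.85 + £438,295.27 + £26,318.55 = £465,242.67.

£465,242.67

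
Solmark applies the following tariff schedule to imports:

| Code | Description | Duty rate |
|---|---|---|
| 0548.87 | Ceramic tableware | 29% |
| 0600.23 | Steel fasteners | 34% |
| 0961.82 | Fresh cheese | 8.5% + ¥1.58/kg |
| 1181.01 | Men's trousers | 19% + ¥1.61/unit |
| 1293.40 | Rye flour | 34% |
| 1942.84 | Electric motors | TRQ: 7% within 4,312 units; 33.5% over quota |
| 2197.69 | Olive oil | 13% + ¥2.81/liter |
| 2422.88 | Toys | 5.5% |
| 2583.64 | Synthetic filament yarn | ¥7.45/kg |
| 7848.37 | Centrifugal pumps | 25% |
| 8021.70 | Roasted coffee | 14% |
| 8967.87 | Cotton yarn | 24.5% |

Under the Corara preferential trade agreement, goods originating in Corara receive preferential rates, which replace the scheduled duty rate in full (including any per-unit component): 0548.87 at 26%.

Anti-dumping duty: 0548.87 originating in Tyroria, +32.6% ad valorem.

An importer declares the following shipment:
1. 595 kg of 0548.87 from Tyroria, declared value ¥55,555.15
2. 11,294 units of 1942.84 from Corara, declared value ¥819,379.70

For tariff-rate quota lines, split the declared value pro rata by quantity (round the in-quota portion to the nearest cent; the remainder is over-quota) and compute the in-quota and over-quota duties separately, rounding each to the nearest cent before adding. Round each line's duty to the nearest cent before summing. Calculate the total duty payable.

Line 1 (0548.87, Tyroria, 595 kg, ¥55,555.15):
Base rate for 0548.87 is 29%.
0548.87 has an FTA preferential rate, but origin Tyroria is not Corara; base rate stands.
Additional duty on 0548.87 from Tyroria: +32.6%. Applied ad valorem rate: 29% + 32.6% = 61.6%.
Duty = ¥55,555.15 × 61.6% = ¥34,221.97.
Line 2 (1942.84, Corara, 11,294 units, ¥819,379.70):
Code 1942.84 is under a tariff-rate quota (threshold 4,312 units). In-quota: 4,312 units at 7%; over-quota: 6,982 units at 33.5%.
Pro-rata value split: in-quota = ¥819,379.70 × 4,312/11,294 = ¥312,835.60; over-quota = ¥819,379.70 − ¥312,835.60 = ¥506,544.10.
In-quota duty = ¥312,835.60 × 7% = ¥21,898.49. Over-quota duty = ¥506,544.10 × 33.5% = ¥169,692.27.
Line duty = ¥21,898.49 + ¥169,692.27 = ¥191,590.76.
Total = ¥34,221.97 + ¥191,590.76 = ¥225,812.73.

¥225,812.73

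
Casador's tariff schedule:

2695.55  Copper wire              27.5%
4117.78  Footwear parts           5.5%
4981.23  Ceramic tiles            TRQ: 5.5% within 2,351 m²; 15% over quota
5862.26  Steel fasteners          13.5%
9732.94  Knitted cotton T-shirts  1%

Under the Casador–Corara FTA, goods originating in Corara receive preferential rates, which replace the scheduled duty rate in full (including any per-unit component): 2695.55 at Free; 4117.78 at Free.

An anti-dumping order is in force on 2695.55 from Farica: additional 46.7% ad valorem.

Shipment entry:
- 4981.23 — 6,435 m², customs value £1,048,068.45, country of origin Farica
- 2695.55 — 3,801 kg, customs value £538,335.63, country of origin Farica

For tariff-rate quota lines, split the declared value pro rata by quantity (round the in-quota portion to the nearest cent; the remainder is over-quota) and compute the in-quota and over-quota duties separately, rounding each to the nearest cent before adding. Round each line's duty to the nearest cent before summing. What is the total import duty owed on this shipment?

Line 1 (4981.23, Farica, 6,435 m², £1,048,068.45):
Code 4981.23 is under a tariff-rate quota (threshold 2,351 m²). In-quota: 2,351 m² at 5.5%; over-quota: 4,084 m² at 15%.
Pro-rata value split: in-quota = £1,048,068.45 × 2,351/6,435 = £382,907.37; over-quota = £1,048,068.45 − £382,907.37 = £665,161.08.
In-quota duty = £382,907.37 × 5.5% = £21,059.91. Over-quota duty = £665,161.08 × 15% = £99,774.16.
Line duty = £21,059.91 + £99,774.16 = £120,834.07.
Line 2 (2695.55, Farica, 3,801 kg, £538,335.63):
Base rate for 2695.55 is 27.5%.
2695.55 has an FTA preferential rate, but origin Farica is not Corara; base rate stands.
Additional duty on 2695.55 from Farica: +46.7%. Applied ad valorem rate: 27.5% + 46.7% = 74.2%.
Duty = £538,335.63 × 74.2% = £399,445.04.
Total = £120,834.07 + £399,445.04 = £520,279.11.

£520,279.11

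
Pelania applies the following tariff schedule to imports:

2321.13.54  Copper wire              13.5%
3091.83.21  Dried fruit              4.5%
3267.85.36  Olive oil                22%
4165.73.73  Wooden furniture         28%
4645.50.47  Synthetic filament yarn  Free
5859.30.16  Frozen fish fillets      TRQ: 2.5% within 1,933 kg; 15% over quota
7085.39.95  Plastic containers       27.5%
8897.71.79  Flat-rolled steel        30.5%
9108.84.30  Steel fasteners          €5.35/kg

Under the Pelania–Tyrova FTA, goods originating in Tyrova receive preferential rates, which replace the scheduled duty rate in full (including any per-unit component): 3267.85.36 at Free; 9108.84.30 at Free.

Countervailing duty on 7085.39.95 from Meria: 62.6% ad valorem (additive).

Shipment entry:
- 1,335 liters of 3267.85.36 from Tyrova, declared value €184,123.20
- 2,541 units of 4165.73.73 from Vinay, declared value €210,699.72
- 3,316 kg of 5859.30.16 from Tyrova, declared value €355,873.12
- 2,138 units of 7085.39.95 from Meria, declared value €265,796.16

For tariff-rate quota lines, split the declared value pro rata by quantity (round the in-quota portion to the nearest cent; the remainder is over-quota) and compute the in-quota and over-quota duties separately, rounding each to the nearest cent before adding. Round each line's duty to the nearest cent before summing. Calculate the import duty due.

€325,928.03

Line 1 (3267.85.36, Tyrova, 1,335 liters, €184,123.20):
Base rate for 3267.85.36 is 22%.
Origin Tyrova qualifies under the Pelania–Tyrova agreement and 3267.85.36 is covered: preferential rate Free applies instead.
Duty = €184,123.20 × 0% = €0.00.
Line 2 (4165.73.73, Vinay, 2,541 units, €210,699.72):
Base rate for 4165.73.73 is 28%.
Duty = €210,699.72 × 28% = €58,995.92.
Line 3 (5859.30.16, Tyrova, 3,316 kg, €355,873.12):
Code 5859.30.16 is under a tariff-rate quota (threshold 1,933 kg). In-quota: 1,933 kg at 2.5%; over-quota: 1,383 kg at 15%.
Pro-rata value split: in-quota = €355,873.12 × 1,933/3,316 = €207,449.56; over-quota = €355,873.12 − €207,449.56 = €148,423.56.
In-quota duty = €207,449.56 × 2.5% = €5,186.24. Over-quota duty = €148,423.56 × 15% = €22,263.53.
Line duty = €5,186.24 + €22,263.53 = €27,449.77.
Line 4 (7085.39.95, Meria, 2,138 units, €265,796.16):
Base rate for 7085.39.95 is 27.5%.
Additional duty on 7085.39.95 from Meria: +62.6%. Applied ad valorem rate: 27.5% + 62.6% = 90.1%.
Duty = €265,796.16 × 90.1% = €239,482.34.
Total = €0.00 + €58,995.92 + €27,449.77 + €239,482.34 = €325,928.03.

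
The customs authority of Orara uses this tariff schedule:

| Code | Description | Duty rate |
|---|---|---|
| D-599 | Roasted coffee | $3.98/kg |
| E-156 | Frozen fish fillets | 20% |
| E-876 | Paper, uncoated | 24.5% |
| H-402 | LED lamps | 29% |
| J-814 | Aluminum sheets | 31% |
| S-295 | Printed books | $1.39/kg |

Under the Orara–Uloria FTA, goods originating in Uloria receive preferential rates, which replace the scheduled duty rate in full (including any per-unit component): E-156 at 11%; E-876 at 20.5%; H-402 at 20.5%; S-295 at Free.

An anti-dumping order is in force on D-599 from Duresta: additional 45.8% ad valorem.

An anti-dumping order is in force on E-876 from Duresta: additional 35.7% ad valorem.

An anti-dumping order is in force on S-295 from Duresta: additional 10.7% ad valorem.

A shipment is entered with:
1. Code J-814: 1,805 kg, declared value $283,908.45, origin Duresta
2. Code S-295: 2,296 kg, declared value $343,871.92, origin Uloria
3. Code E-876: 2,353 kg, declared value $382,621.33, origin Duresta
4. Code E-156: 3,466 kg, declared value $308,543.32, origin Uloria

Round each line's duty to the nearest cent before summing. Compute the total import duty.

$352,289.43

Line 1 (J-814, Duresta, 1,805 kg, $283,908.45):
Base rate for J-814 is 31%.
Duty = $283,908.45 × 31% = $88,011.62.
Line 2 (S-295, Uloria, 2,296 kg, $343,871.92):
Base rate for S-295 is $1.39/kg.
Origin Uloria qualifies under the Orara–Uloria agreement and S-295 is covered: preferential rate Free applies instead.
The additional-duty order on S-295 targets Duresta, not Uloria; it does not apply.
Duty = $343,871.92 × 0% = $0.00.
Line 3 (E-876, Duresta, 2,353 kg, $382,621.33):
Base rate for E-876 is 24.5%.
E-876 has an FTA preferential rate, but origin Duresta is not Uloria; base rate stands.
Additional duty on E-876 from Duresta: +35.7%. Applied ad valorem rate: 24.5% + 35.7% = 60.2%.
Duty = $382,621.33 × 60.2% = $230,338.04.
Line 4 (E-156, Uloria, 3,466 kg, $308,543.32):
Base rate for E-156 is 20%.
Origin Uloria qualifies under the Orara–Uloria agreement and E-156 is covered: preferential rate 11% applies instead.
Duty = $308,543.32 × 11% = $33,939.77.
Total = $88,011.62 + $0.00 + $230,338.04 + $33,939.77 = $352,289.43.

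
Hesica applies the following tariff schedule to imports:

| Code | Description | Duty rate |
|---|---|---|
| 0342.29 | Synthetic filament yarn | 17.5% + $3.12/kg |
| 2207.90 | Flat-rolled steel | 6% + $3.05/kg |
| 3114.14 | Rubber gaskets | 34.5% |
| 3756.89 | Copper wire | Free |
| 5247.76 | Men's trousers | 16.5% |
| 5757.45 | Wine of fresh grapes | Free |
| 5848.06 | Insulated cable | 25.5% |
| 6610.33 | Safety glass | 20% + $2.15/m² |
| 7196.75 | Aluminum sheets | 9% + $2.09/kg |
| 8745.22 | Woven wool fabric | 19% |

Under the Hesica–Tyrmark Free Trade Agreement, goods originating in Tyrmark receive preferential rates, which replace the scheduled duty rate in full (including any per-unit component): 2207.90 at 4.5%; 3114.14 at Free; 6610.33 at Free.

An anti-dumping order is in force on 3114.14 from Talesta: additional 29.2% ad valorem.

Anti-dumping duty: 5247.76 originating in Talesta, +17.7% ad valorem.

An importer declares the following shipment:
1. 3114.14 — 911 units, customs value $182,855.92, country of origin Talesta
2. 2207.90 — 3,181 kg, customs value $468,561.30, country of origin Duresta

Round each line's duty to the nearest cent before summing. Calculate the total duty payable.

Line 1 (3114.14, Talesta, 911 units, $182,855.92):
Base rate for 3114.14 is 34.5%.
3114.14 has an FTA preferential rate, but origin Talesta is not Tyrmark; base rate stands.
Additional duty on 3114.14 from Talesta: +29.2%. Applied ad valorem rate: 34.5% + 29.2% = 63.7%.
Duty = $182,855.92 × 63.7% = $116,479.22.
Line 2 (2207.90, Duresta, 3,181 kg, $468,561.30):
Base rate for 2207.90 is 6% + $3.05/kg.
2207.90 has an FTA preferential rate, but origin Duresta is not Tyrmark; base rate stands.
Duty = $468,561.30 × 6% + 3,181 × $3.05 = $37,815.73.
Total = $116,479.22 + $37,815.73 = $154,294.95.

$154,294.95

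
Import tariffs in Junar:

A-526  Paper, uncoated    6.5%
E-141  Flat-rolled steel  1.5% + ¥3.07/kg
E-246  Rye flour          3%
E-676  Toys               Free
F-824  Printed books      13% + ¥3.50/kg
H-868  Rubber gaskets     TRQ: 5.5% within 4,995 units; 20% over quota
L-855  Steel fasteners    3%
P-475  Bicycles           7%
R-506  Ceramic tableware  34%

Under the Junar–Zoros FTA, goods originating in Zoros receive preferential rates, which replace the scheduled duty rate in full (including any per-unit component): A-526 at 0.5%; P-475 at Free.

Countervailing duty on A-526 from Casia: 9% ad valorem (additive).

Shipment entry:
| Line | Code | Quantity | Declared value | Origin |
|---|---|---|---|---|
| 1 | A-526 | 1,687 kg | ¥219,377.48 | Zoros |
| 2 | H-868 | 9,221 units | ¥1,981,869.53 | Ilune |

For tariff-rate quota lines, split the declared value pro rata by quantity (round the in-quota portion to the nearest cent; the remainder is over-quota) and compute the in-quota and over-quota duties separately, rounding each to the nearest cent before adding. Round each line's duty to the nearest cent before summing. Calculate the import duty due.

Line 1 (A-526, Zoros, 1,687 kg, ¥219,377.48):
Base rate for A-526 is 6.5%.
Origin Zoros qualifies under the Junar–Zoros agreement and A-526 is covered: preferential rate 0.5% applies instead.
The additional-duty order on A-526 targets Casia, not Zoros; it does not apply.
Duty = ¥219,377.48 × 0.5% = ¥1,096.89.
Line 2 (H-868, Ilune, 9,221 units, ¥1,981,869.53):
Code H-868 is under a tariff-rate quota (threshold 4,995 units). In-quota: 4,995 units at 5.5%; over-quota: 4,226 units at 20%.
Pro-rata value split: in-quota = ¥1,981,869.53 × 4,995/9,221 = ¥1,073,575.35; over-quota = ¥1,981,869.53 − ¥1,073,575.35 = ¥908,294.18.
In-quota duty = ¥1,073,575.35 × 5.5% = ¥59,046.64. Over-quota duty = ¥908,294.18 × 20% = ¥181,658.84.
Line duty = ¥59,046.64 + ¥181,658.84 = ¥240,705.48.
Total = ¥1,096.89 + ¥240,705.48 = ¥241,802.37.

¥241,802.37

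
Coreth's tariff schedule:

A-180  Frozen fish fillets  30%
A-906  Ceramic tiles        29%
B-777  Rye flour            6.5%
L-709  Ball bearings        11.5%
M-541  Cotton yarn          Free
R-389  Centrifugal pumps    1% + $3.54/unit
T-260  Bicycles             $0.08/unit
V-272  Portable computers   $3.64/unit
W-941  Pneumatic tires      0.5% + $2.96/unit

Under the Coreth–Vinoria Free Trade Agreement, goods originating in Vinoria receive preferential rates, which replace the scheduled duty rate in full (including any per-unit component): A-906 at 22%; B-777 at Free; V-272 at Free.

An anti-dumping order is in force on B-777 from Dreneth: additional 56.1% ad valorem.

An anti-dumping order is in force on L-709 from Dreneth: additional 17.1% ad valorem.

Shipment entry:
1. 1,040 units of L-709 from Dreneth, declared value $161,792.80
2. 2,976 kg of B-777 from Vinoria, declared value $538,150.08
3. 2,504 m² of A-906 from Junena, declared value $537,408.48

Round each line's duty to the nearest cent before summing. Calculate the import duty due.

Line 1 (L-709, Dreneth, 1,040 units, $161,792.80):
Base rate for L-709 is 11.5%.
Additional duty on L-709 from Dreneth: +17.1%. Applied ad valorem rate: 11.5% + 17.1% = 28.6%.
Duty = $161,792.80 × 28.6% = $46,272.74.
Line 2 (B-777, Vinoria, 2,976 kg, $538,150.08):
Base rate for B-777 is 6.5%.
Origin Vinoria qualifies under the Coreth–Vinoria agreement and B-777 is covered: preferential rate Free applies instead.
The additional-duty order on B-777 targets Dreneth, not Vinoria; it does not apply.
Duty = $538,150.08 × 0% = $0.00.
Line 3 (A-906, Junena, 2,504 m², $537,408.48):
Base rate for A-906 is 29%.
A-906 has an FTA preferential rate, but origin Junena is not Vinoria; base rate stands.
Duty = $537,408.48 × 29% = $155,848.46.
Total = $46,272.74 + $0.00 + $155,848.46 = $202,121.20.

$202,121.20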